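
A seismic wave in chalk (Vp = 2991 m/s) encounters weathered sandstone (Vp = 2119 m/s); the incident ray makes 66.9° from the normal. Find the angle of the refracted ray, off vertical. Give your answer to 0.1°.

Snell's law: sin θ₂ = (V₂/V₁)·sin θ₁ = (2119/2991)·sin 66.9° = 0.6517.
θ₂ = arcsin 0.6517 = 40.67° from the normal.

40.7°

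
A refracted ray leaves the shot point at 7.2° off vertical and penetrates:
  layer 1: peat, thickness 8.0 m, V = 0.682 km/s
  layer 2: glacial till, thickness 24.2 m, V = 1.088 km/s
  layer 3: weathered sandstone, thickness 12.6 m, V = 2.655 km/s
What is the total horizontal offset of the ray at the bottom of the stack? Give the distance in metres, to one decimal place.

Ray parameter p = sin 7.2° / 0.682 km/s = 1.8377e-01 s/km.
Layer 1: θ = 7.20°; offset = 8.0·tan 7.20° = 1.011 m.
Layer 2: sin θ = p·1.088 = 0.1999 → θ = 11.53°; offset = 24.2·tan 11.53° = 4.938 m.
Layer 3: sin θ = p·2.655 = 0.4879 → θ = 29.20°; offset = 12.6·tan 29.20° = 7.043 m.
Total horizontal offset = 12.992 m.

13.0 m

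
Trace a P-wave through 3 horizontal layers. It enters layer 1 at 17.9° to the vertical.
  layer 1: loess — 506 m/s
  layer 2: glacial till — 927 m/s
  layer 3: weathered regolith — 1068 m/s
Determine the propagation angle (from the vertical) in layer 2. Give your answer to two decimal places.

34.27°

Ray parameter p = sin 17.9° / 506 = 6.0742e-04 s/m.
sin θ_2 = p·V_2 = 6.0742e-04 × 927 = 0.5631.
θ_2 = 34.27° from the vertical.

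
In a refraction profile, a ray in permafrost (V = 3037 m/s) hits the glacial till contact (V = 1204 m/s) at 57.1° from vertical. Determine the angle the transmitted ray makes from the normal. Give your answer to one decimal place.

19.4°

sin θ₁/V₁ = sin θ₂/V₂ ⇒ sin θ₂ = 1204·sin 57.1°/3037 = 1204·0.8396/3037 = 0.3329.
θ₂ = arcsin 0.3329 = 19.44° from the normal.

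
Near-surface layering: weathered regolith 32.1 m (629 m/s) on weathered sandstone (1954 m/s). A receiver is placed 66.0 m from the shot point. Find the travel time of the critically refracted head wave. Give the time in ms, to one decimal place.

θ_c = arcsin(V₁/V₂) = arcsin(629/1954) = 18.78°, cos θ_c = 0.9468.
Intercept time tᵢ = 2h cos θ_c / V₁ = 2·32.1·0.9468/629 = 0.09663 s.
t = x/V₂ + tᵢ = 66.0/1954 + 0.09663 = 0.13041 s.

130.4 ms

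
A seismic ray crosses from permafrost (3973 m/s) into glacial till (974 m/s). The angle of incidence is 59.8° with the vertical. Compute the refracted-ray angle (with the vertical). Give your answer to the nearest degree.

Snell's law: sin θ₂ = (V₂/V₁)·sin θ₁ = (974/3973)·sin 59.8° = 0.2119.
θ₂ = arcsin 0.2119 = 12.23° from the normal.

12°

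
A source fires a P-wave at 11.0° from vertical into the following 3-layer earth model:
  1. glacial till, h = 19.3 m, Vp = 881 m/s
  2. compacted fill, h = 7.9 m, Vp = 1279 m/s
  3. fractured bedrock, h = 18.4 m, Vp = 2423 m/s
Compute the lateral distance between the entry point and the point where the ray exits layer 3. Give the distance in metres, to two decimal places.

Ray parameter p = sin 11.0° / 881 m/s = 2.1658e-04 s/m.
Layer 1: θ = 11.00°; offset = 19.3·tan 11.00° = 3.7515 m.
Layer 2: sin θ = p·1279 = 0.2770 → θ = 16.08°; offset = 7.9·tan 16.08° = 2.2775 m.
Layer 3: sin θ = p·2423 = 0.5248 → θ = 31.65°; offset = 18.4·tan 31.65° = 11.3434 m.
Σ offsets = 17.3724 m.

17.37 m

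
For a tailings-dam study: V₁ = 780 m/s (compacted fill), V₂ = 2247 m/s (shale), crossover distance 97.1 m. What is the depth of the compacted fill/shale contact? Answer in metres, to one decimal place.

33.8 m

x_cross = 2h·√((V₂+V₁)/(V₂−V₁)) → h = x_cross / (2·√((V₂+V₁)/(V₂−V₁))).
√((V₂+V₁)/(V₂−V₁)) = √((2247+780)/(2247−780)) = 1.4365.
h = 97.1 / (2·1.4365) = 33.80 m.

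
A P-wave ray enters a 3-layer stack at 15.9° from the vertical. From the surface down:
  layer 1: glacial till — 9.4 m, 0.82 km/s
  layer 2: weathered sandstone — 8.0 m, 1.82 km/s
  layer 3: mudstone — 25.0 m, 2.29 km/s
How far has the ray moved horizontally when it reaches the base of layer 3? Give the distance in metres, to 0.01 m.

p = sin θ₁/V₁ = sin 15.9°/0.82 = 3.3410e-01 s/km is conserved through the stack.
Layer 1: θ = 15.90°; offset = 9.4·tan 15.90° = 2.6777 m.
Layer 2: sin θ = p·1.82 = 0.6081 → θ = 37.45°; offset = 8.0·tan 37.45° = 6.1273 m.
Layer 3: sin θ = p·2.29 = 0.7651 → θ = 49.91°; offset = 25.0·tan 49.91° = 29.7034 m.
Σ offsets = 38.5084 m.

38.51 m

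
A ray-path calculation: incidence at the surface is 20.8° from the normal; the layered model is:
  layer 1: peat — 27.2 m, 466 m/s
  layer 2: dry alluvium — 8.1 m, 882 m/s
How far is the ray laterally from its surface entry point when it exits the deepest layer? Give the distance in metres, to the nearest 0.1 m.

17.7 m

Apply Snell's law at each interface; in layer i the horizontal offset is hᵢ·tan θᵢ.
Layer 1: θ = 20.80°; offset = 27.2·tan 20.80° = 10.332 m.
Layer 2: sin θ = 882·sin 20.8°/466 = 0.6721, θ = 42.23°; offset = 8.1·tan 42.23° = 7.352 m.
Σ offsets = 17.685 m.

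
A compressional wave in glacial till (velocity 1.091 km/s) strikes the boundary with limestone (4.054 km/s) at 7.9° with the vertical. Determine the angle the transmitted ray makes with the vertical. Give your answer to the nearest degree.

Snell's law: sin θ₂ = (V₂/V₁)·sin θ₁ = (4.054/1.091)·sin 7.9° = 0.5107.
θ₂ = arcsin 0.5107 = 30.71° from the normal.

31°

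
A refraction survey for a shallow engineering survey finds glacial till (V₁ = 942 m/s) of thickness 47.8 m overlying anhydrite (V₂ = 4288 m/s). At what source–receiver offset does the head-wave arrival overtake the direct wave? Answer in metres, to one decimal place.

x_cross = 2h·√((V₂+V₁)/(V₂−V₁)).
(V₂+V₁)/(V₂−V₁) = (4288+942)/(4288−942) = 1.5631; √ = 1.2502.
x_cross = 2·47.8·1.2502 = 119.52 m.

119.5 m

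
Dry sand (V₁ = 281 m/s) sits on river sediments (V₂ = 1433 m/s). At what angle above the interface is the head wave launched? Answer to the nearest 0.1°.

78.7°

Critical incidence: sin θ_c = V₁/V₂ = 281/1433 = 0.1961.
θ_c = arcsin 0.1961 = 11.31°.
Measured from the interface: 90° − 11.31° = 78.69°.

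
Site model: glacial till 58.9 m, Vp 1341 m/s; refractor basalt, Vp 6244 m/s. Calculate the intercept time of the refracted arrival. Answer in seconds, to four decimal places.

0.0858 s

tᵢ = 2h·√(V₂²−V₁²)/(V₁V₂).
√(V₂²−V₁²) = √(6244²−1341²) = 6098.3 m/s.
tᵢ = 2·58.9·6098.3/(1341·6244) = 0.08580 s.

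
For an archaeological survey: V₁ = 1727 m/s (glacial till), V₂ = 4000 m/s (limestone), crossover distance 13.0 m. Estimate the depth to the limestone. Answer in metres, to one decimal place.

x_cross = 2h·√((V₂+V₁)/(V₂−V₁)) → h = x_cross / (2·√((V₂+V₁)/(V₂−V₁))).
√((V₂+V₁)/(V₂−V₁)) = √((4000+1727)/(4000−1727)) = 1.5873.
h = 13.0 / (2·1.5873) = 4.09 m.

4.1 m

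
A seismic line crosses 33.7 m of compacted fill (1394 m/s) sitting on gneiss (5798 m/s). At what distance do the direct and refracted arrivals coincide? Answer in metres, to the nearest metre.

86 m

x_cross = 2h·√((V₂+V₁)/(V₂−V₁)).
(V₂+V₁)/(V₂−V₁) = (5798+1394)/(5798−1394) = 1.6331; √ = 1.2779.
x_cross = 2·33.7·1.2779 = 86.13 m.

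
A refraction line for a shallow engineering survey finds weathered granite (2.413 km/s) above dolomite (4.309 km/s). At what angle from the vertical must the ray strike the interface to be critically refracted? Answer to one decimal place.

Critical incidence: sin θ_c = V₁/V₂ = 2.413/4.309 = 0.5600.
θ_c = arcsin 0.5600 = 34.06°.

34.1°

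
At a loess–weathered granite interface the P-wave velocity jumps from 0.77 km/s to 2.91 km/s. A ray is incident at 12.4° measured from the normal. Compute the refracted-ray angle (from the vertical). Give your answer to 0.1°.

Snell's law: sin θ₂ = (V₂/V₁)·sin θ₁ = (2.91/0.77)·sin 12.4° = 0.8115.
θ₂ = arcsin 0.8115 = 54.25° from the normal.

54.2°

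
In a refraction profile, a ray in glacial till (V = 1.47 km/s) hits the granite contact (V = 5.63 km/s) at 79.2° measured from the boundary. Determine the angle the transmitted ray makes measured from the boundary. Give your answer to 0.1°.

Convert to the normal: θ₁ = 90° − 79.2° = 10.8°.
Snell's law: sin θ₂ = (V₂/V₁)·sin θ₁ = (5.63/1.47)·sin 10.8° = 0.7177.
θ₂ = sin⁻¹(0.7177) = 45.86° (from vertical).
From the interface: 90° − 45.86° = 44.14°.

44.1°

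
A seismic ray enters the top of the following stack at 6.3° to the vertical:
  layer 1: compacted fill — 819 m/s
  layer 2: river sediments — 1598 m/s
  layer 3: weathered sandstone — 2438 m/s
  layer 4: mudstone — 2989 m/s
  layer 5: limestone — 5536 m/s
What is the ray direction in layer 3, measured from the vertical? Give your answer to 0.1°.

Ray parameter p = sin 6.3° / 819 = 1.3399e-04 s/m.
sin θ_3 = p·V_3 = 1.3399e-04 × 2438 = 0.3267.
θ_3 = 19.07° from the vertical.

19.1°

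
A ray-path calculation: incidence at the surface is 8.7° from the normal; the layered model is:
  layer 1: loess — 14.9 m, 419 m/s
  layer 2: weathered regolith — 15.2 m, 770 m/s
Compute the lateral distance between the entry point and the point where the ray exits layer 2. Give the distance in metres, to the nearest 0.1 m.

6.7 m

Ray parameter p = sin 8.7° / 419 m/s = 3.6100e-04 s/m.
Layer 1: θ = 8.70°; offset = 14.9·tan 8.70° = 2.280 m.
Layer 2: sin θ = p·770 = 0.2780 → θ = 16.14°; offset = 15.2·tan 16.14° = 4.399 m.
Summing the layer offsets gives 6.679 m.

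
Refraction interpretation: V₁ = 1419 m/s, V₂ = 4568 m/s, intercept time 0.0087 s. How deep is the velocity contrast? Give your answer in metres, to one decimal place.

6.5 m

h = tᵢ·V₁·V₂ / (2·√(V₂²−V₁²)).
√(V₂²−V₁²) = √(4568² − 1419²) = 4342.0 m/s.
h = 0.0087 s × 1419 × 4568 / (2 × 4342.0) = 6.49 m.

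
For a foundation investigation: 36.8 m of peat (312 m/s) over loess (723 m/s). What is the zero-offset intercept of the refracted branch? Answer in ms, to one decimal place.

212.8 ms

θ_c = arcsin(V₁/V₂) = arcsin(312/723) = 25.57°; cos θ_c = 0.9021.
tᵢ = 2h·cos θ_c / V₁ = 2·36.8·0.9021 / 312 = 0.21280 s.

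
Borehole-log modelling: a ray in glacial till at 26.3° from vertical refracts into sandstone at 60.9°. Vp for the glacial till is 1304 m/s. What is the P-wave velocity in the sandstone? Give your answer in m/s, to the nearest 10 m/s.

Snell's law: sin 26.3°/V₁ = sin 60.9°/V₂.
V₂ = V₁·sin 60.9°/sin 26.3° = 1304 × 1.9721 = 2571.59 m/s.

2570 m/s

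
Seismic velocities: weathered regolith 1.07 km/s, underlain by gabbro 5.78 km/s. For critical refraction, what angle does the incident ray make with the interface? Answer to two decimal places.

79.33°

At critical incidence the refracted ray runs along the interface (θ₂ = 90°), so sin θ_c = V₁/V₂.
θ_c = arcsin(1.07/5.78) = arcsin 0.1851 = 10.67°.
Measured from the interface: 90° − 10.67° = 79.33°.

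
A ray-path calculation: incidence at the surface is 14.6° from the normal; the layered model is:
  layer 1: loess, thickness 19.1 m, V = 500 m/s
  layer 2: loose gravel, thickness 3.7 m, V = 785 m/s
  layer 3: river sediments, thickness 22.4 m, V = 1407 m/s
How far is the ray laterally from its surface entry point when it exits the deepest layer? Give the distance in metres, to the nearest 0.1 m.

29.1 m

p = sin θ₁/V₁ = sin 14.6°/500 = 5.0414e-04 s/m is conserved through the stack.
Layer 1: θ = 14.60°; offset = 19.1·tan 14.60° = 4.975 m.
Layer 2: sin θ = p·785 = 0.3957 → θ = 23.31°; offset = 3.7·tan 23.31° = 1.594 m.
Layer 3: sin θ = p·1407 = 0.7093 → θ = 45.18°; offset = 22.4·tan 45.18° = 22.541 m.
Summing the layer offsets gives 29.111 m.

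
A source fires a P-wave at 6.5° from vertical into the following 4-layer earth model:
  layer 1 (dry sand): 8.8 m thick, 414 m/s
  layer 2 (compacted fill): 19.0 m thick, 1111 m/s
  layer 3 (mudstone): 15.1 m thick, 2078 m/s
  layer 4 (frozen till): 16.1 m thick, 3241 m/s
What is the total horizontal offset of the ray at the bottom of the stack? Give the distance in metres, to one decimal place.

48.3 m

p = sin θ₁/V₁ = sin 6.5°/414 = 2.7344e-04 s/m is conserved through the stack.
Layer 1: θ = 6.50°; offset = 8.8·tan 6.50° = 1.003 m.
Layer 2: sin θ = p·1111 = 0.3038 → θ = 17.69°; offset = 19.0·tan 17.69° = 6.058 m.
Layer 3: sin θ = p·2078 = 0.5682 → θ = 34.63°; offset = 15.1·tan 34.63° = 10.427 m.
Layer 4: sin θ = p·3241 = 0.8862 → θ = 62.40°; offset = 16.1·tan 62.40° = 30.798 m.
Total horizontal offset = 48.285 m.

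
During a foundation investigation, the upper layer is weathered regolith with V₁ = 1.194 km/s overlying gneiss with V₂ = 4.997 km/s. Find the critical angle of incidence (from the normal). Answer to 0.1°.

Critical incidence: sin θ_c = V₁/V₂ = 1.194/4.997 = 0.2389.
θ_c = arcsin 0.2389 = 13.82°.

13.8°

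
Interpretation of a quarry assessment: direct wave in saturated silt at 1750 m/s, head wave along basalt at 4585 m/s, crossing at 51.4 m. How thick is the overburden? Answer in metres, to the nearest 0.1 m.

h = (x_cross/2)·√((V₂−V₁)/(V₂+V₁)).
(V₂−V₁)/(V₂+V₁) = (4585−1750)/(4585+1750) = 0.4475; √ = 0.6690.
h = (51.4/2)·0.6690 = 17.19 m.

17.2 m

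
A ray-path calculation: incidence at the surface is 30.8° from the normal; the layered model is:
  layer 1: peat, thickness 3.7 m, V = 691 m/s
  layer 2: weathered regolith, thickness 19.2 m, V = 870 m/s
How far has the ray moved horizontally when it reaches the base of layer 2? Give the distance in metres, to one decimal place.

18.4 m

Apply Snell's law at each interface; in layer i the horizontal offset is hᵢ·tan θᵢ.
Layer 1: θ = 30.80°; offset = 3.7·tan 30.80° = 2.206 m.
Layer 2: sin θ = 870·sin 30.8°/691 = 0.6447, θ = 40.14°; offset = 19.2·tan 40.14° = 16.192 m.
Total horizontal offset = 18.398 m.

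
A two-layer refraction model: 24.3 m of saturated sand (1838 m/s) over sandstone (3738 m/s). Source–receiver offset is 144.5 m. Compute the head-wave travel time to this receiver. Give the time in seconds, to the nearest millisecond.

0.062 s

θ_c = arcsin(V₁/V₂) = arcsin(1838/3738) = 29.45°, cos θ_c = 0.8708.
Intercept time tᵢ = 2h cos θ_c / V₁ = 2·24.3·0.8708/1838 = 0.02302 s.
t = x/V₂ + tᵢ = 144.5/3738 + 0.02302 = 0.06168 s.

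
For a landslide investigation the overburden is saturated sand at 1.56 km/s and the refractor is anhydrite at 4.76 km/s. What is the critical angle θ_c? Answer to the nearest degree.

19°

At critical incidence the refracted ray runs along the interface (θ₂ = 90°), so sin θ_c = V₁/V₂.
θ_c = arcsin(1.56/4.76) = arcsin 0.3277 = 19.13°.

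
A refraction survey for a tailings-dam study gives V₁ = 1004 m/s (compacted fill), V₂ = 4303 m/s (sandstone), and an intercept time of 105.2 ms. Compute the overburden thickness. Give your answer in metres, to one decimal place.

54.3 m

h = tᵢ·V₁·V₂ / (2·√(V₂²−V₁²)).
√(V₂²−V₁²) = √(4303² − 1004²) = 4184.2 m/s.
h = 0.1052 s × 1004 × 4303 / (2 × 4184.2) = 54.31 m.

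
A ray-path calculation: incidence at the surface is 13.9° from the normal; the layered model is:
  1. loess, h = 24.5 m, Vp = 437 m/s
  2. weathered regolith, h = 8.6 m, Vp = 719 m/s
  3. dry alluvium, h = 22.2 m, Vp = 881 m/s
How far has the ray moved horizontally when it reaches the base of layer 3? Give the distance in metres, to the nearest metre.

Ray parameter p = sin 13.9° / 437 m/s = 5.4972e-04 s/m.
Layer 1: θ = 13.90°; offset = 24.5·tan 13.90° = 6.063 m.
Layer 2: sin θ = p·719 = 0.3952 → θ = 23.28°; offset = 8.6·tan 23.28° = 3.700 m.
Layer 3: sin θ = p·881 = 0.4843 → θ = 28.97°; offset = 22.2·tan 28.97° = 12.289 m.
Total horizontal offset = 22.052 m.

22 m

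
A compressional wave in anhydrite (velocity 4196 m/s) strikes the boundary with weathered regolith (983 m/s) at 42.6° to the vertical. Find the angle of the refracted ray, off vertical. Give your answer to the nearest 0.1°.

9.1°

Snell's law: sin θ₂ = (V₂/V₁)·sin θ₁ = (983/4196)·sin 42.6° = 0.1586.
θ₂ = arcsin 0.1586 = 9.12° from the normal.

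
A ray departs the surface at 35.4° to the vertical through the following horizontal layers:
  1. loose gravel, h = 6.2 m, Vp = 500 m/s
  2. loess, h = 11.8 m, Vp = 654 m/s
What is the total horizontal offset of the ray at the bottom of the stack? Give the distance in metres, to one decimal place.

18.1 m

Apply Snell's law at each interface; in layer i the horizontal offset is hᵢ·tan θᵢ.
Layer 1: θ = 35.40°; offset = 6.2·tan 35.40° = 4.406 m.
Layer 2: sin θ = 654·sin 35.4°/500 = 0.7577, θ = 49.26°; offset = 11.8·tan 49.26° = 13.700 m.
Total horizontal offset = 18.106 m.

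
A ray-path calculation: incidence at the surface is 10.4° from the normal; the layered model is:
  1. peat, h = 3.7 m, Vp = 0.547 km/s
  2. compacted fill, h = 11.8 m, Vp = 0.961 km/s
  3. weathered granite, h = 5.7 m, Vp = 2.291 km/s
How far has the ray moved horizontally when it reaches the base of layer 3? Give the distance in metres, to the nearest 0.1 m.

11.2 m

Apply Snell's law at each interface; in layer i the horizontal offset is hᵢ·tan θᵢ.
Layer 1: θ = 10.40°; offset = 3.7·tan 10.40° = 0.679 m.
Layer 2: sin θ = 0.961·sin 10.4°/0.547 = 0.3171, θ = 18.49°; offset = 11.8·tan 18.49° = 3.946 m.
Layer 3: sin θ = 2.291·sin 10.4°/0.547 = 0.7561, θ = 49.12°; offset = 5.7·tan 49.12° = 6.585 m.
Total horizontal offset = 11.210 m.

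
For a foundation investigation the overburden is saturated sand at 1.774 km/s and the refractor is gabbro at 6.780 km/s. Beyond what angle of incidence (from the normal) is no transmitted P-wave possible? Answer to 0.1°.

At critical incidence the refracted ray runs along the interface (θ₂ = 90°), so sin θ_c = V₁/V₂.
θ_c = arcsin(1.774/6.780) = arcsin 0.2617 = 15.17°.

15.2°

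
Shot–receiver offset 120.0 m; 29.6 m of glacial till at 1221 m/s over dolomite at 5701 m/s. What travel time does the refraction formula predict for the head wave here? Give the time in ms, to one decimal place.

68.4 ms

θ_c = arcsin(V₁/V₂) = arcsin(1221/5701) = 12.37°, cos θ_c = 0.9768.
Intercept time tᵢ = 2h cos θ_c / V₁ = 2·29.6·0.9768/1221 = 0.04736 s.
t = x/V₂ + tᵢ = 120.0/5701 + 0.04736 = 0.06841 s.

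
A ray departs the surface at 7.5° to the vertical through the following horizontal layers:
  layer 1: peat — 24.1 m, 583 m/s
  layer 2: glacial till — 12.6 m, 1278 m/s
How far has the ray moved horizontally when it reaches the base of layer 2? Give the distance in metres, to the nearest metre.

Ray parameter p = sin 7.5° / 583 m/s = 2.2389e-04 s/m.
Layer 1: θ = 7.50°; offset = 24.1·tan 7.50° = 3.173 m.
Layer 2: sin θ = p·1278 = 0.2861 → θ = 16.63°; offset = 12.6·tan 16.63° = 3.763 m.
Summing the layer offsets gives 6.935 m.

7 m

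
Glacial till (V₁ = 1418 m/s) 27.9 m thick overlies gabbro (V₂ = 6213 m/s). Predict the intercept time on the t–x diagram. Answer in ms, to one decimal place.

38.3 ms

θ_c = arcsin(V₁/V₂) = arcsin(1418/6213) = 13.19°; cos θ_c = 0.9736.
tᵢ = 2h·cos θ_c / V₁ = 2·27.9·0.9736 / 1418 = 0.03831 s.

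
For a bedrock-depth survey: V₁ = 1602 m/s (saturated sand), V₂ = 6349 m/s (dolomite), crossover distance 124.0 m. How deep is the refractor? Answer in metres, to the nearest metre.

48 m

x_cross = 2h·√((V₂+V₁)/(V₂−V₁)) → h = x_cross / (2·√((V₂+V₁)/(V₂−V₁))).
√((V₂+V₁)/(V₂−V₁)) = √((6349+1602)/(6349−1602)) = 1.2942.
h = 124.0 / (2·1.2942) = 47.91 m.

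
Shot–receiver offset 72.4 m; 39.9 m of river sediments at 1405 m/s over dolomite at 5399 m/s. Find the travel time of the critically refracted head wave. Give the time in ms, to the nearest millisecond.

68 ms

θ_c = arcsin(V₁/V₂) = arcsin(1405/5399) = 15.08°, cos θ_c = 0.9655.
Intercept time tᵢ = 2h cos θ_c / V₁ = 2·39.9·0.9655/1405 = 0.05484 s.
t = x/V₂ + tᵢ = 72.4/5399 + 0.05484 = 0.06825 s.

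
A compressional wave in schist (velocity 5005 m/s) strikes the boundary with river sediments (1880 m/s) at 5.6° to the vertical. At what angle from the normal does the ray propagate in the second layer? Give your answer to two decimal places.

2.10°

Snell's law: sin θ₂ = (V₂/V₁)·sin θ₁ = (1880/5005)·sin 5.6° = 0.0367.
θ₂ = sin⁻¹(0.0367) = 2.10° (from vertical).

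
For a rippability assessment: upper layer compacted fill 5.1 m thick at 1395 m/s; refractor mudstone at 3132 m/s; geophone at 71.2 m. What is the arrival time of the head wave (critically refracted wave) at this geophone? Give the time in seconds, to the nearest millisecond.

0.029 s

θ_c = arcsin(V₁/V₂) = arcsin(1395/3132) = 26.45°, cos θ_c = 0.8953.
Intercept time tᵢ = 2h cos θ_c / V₁ = 2·5.1·0.8953/1395 = 0.00655 s.
t = x/V₂ + tᵢ = 71.2/3132 + 0.00655 = 0.02928 s.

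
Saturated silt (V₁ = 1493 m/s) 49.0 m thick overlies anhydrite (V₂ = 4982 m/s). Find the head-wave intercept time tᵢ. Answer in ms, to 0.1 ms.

tᵢ = 2h·√(V₂²−V₁²)/(V₁V₂).
√(V₂²−V₁²) = √(4982²−1493²) = 4753.0 m/s.
tᵢ = 2·49.0·4753.0/(1493·4982) = 0.06262 s.

62.6 ms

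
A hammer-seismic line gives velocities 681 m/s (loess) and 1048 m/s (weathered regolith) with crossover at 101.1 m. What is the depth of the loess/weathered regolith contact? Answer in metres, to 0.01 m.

x_cross = 2h·√((V₂+V₁)/(V₂−V₁)) → h = x_cross / (2·√((V₂+V₁)/(V₂−V₁))).
√((V₂+V₁)/(V₂−V₁)) = √((1048+681)/(1048−681)) = 2.1705.
h = 101.1 / (2·2.1705) = 23.29 m.

23.29 m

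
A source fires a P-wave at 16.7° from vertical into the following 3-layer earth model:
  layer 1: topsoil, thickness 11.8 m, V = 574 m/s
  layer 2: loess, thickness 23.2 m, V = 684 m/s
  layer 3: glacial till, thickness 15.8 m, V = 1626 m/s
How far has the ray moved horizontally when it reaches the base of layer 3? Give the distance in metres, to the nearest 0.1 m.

Apply Snell's law at each interface; in layer i the horizontal offset is hᵢ·tan θᵢ.
Layer 1: θ = 16.70°; offset = 11.8·tan 16.70° = 3.540 m.
Layer 2: sin θ = 684·sin 16.7°/574 = 0.3424, θ = 20.02°; offset = 23.2·tan 20.02° = 8.456 m.
Layer 3: sin θ = 1626·sin 16.7°/574 = 0.8140, θ = 54.49°; offset = 15.8·tan 54.49° = 22.143 m.
Summing the layer offsets gives 34.139 m.

34.1 m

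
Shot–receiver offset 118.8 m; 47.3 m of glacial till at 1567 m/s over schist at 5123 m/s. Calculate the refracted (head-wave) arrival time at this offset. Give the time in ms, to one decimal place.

80.7 ms

t = x/V₂ + 2h·√(V₂²−V₁²)/(V₁V₂).
√(V₂²−V₁²) = √(5123²−1567²) = 4877.5 m/s; delay term = 2·47.3·4877.5/(1567·5123) = 0.05748 s.
t = 118.8/5123 + 0.05748 = 0.08067 s.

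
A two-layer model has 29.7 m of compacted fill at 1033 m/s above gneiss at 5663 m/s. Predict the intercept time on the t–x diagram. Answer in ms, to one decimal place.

θ_c = arcsin(V₁/V₂) = arcsin(1033/5663) = 10.51°; cos θ_c = 0.9832.
tᵢ = 2h·cos θ_c / V₁ = 2·29.7·0.9832 / 1033 = 0.05654 s.

56.5 ms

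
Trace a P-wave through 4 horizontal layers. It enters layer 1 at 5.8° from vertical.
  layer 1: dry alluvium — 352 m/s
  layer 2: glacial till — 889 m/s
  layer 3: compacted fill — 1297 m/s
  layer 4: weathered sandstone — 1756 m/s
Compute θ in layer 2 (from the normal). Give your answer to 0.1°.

14.8°

Ray parameter p = sin 5.8° / 352 = 2.8709e-04 s/m.
sin θ_2 = p·V_2 = 2.8709e-04 × 889 = 0.2552.
θ_2 = arcsin 0.2552 = 14.79°.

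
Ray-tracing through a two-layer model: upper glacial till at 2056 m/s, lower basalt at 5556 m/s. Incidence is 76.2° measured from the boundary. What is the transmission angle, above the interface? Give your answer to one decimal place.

49.9°

Convert to the normal: θ₁ = 90° − 76.2° = 13.8°.
Snell's law: sin θ₂ = (V₂/V₁)·sin θ₁ = (5556/2056)·sin 13.8° = 0.6446.
θ₂ = sin⁻¹(0.6446) = 40.14° (from vertical).
From the interface: 90° − 40.14° = 49.86°.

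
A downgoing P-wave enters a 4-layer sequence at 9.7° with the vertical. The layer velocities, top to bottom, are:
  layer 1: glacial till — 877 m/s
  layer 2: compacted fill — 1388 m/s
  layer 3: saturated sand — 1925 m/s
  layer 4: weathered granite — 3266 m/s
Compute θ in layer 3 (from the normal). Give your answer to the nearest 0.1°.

21.7°

Ray parameter p = sin 9.7° / 877 = 1.9212e-04 s/m.
sin θ_3 = p·V_3 = 1.9212e-04 × 1925 = 0.3698.
θ_3 = arcsin 0.3698 = 21.71°.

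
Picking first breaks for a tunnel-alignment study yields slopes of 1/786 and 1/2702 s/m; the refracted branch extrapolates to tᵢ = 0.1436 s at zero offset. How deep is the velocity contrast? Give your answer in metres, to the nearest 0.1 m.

h = tᵢ·V₁·V₂ / (2·√(V₂²−V₁²)).
√(V₂²−V₁²) = √(2702² − 786²) = 2585.2 m/s.
h = 0.1436 s × 786 × 2702 / (2 × 2585.2) = 58.99 m.

59.0 m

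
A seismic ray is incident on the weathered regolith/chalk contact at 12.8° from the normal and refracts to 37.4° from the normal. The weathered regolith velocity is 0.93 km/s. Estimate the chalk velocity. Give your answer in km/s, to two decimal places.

sin 12.8° = 0.2215; sin 37.4° = 0.6074.
V₂ = V₁·(sin θ₂/sin θ₁) = 0.93·(0.6074/0.2215) = 2.55 km/s.

2.55 km/s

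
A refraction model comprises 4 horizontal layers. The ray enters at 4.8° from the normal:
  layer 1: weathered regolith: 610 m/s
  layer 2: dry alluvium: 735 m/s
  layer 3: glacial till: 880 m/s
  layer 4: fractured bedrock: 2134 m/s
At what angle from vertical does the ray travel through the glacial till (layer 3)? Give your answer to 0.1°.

Snell's law across each interface conserves sin θ / V, so sin θ_3 = V_3·sin θ₁/V₁.
sin θ_3 = 880 × sin 4.8° / 610 = 0.1207.
θ_3 = 6.93° from the vertical.

6.9°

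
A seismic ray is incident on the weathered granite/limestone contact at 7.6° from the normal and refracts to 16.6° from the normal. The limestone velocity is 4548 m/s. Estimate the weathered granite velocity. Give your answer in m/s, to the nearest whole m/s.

2105 m/s

sin 7.6° = 0.1323; sin 16.6° = 0.2857.
V₁ = V₂·(sin θ₁/sin θ₂) = 4548·(0.1323/0.2857) = 2105.45 m/s.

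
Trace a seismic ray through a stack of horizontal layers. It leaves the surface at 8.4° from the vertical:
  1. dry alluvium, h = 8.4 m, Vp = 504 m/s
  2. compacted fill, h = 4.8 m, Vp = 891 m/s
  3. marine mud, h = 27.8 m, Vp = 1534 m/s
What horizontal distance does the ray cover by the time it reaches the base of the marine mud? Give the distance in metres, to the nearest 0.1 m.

Apply Snell's law at each interface; in layer i the horizontal offset is hᵢ·tan θᵢ.
Layer 1: θ = 8.40°; offset = 8.4·tan 8.40° = 1.240 m.
Layer 2: sin θ = 891·sin 8.4°/504 = 0.2583, θ = 14.97°; offset = 4.8·tan 14.97° = 1.283 m.
Layer 3: sin θ = 1534·sin 8.4°/504 = 0.4446, θ = 26.40°; offset = 27.8·tan 26.40° = 13.800 m.
Summing the layer offsets gives 16.323 m.

16.3 m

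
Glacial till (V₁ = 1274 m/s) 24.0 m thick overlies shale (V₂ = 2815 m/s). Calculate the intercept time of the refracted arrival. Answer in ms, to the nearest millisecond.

34 ms

tᵢ = 2h·√(V₂²−V₁²)/(V₁V₂).
√(V₂²−V₁²) = √(2815²−1274²) = 2510.2 m/s.
tᵢ = 2·24.0·2510.2/(1274·2815) = 0.03360 s.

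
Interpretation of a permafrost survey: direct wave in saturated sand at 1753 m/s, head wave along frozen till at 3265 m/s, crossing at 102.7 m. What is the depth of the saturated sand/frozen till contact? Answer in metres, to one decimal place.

28.2 m

h = (x_cross/2)·√((V₂−V₁)/(V₂+V₁)).
(V₂−V₁)/(V₂+V₁) = (3265−1753)/(3265+1753) = 0.3013; √ = 0.5489.
h = (102.7/2)·0.5489 = 28.19 m.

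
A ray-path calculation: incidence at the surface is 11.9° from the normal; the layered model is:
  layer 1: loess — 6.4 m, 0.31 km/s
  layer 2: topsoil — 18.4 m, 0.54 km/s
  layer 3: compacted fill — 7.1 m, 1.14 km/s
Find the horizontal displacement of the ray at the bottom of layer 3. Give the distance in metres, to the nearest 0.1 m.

Ray parameter p = sin 11.9° / 0.31 km/s = 6.6517e-01 s/km.
Layer 1: θ = 11.90°; offset = 6.4·tan 11.90° = 1.349 m.
Layer 2: sin θ = p·0.54 = 0.3592 → θ = 21.05°; offset = 18.4·tan 21.05° = 7.082 m.
Layer 3: sin θ = p·1.14 = 0.7583 → θ = 49.31°; offset = 7.1·tan 49.31° = 8.259 m.
Summing the layer offsets gives 16.689 m.

16.7 m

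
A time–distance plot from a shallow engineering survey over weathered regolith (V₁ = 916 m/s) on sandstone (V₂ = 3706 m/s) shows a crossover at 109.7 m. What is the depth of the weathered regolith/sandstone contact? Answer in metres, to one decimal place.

42.6 m

h = (x_cross/2)·√((V₂−V₁)/(V₂+V₁)).
(V₂−V₁)/(V₂+V₁) = (3706−916)/(3706+916) = 0.6036; √ = 0.7769.
h = (109.7/2)·0.7769 = 42.62 m.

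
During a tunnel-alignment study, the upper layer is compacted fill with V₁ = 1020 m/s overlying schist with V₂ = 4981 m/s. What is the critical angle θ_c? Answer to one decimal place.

11.8°

At critical incidence the refracted ray runs along the interface (θ₂ = 90°), so sin θ_c = V₁/V₂.
θ_c = arcsin(1020/4981) = arcsin 0.2048 = 11.82°.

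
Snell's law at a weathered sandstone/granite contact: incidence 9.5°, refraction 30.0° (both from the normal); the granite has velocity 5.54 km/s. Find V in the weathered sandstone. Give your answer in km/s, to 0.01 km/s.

1.83 km/s

Snell's law: sin 9.5°/V₁ = sin 30.0°/V₂.
V₁ = V₂·sin 9.5°/sin 30.0° = 5.54 × 0.3301 = 1.83 km/s.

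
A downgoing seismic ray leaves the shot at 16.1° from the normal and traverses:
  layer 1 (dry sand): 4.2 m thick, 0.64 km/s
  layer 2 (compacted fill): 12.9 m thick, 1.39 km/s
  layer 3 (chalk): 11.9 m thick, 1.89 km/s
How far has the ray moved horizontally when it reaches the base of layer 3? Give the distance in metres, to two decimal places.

27.93 m

p = sin θ₁/V₁ = sin 16.1°/0.64 = 4.3330e-01 s/km is conserved through the stack.
Layer 1: θ = 16.10°; offset = 4.2·tan 16.10° = 1.2123 m.
Layer 2: sin θ = p·1.39 = 0.6023 → θ = 37.03°; offset = 12.9·tan 37.03° = 9.7330 m.
Layer 3: sin θ = p·1.89 = 0.8189 → θ = 54.98°; offset = 11.9·tan 54.98° = 16.9819 m.
Total horizontal offset = 27.9271 m.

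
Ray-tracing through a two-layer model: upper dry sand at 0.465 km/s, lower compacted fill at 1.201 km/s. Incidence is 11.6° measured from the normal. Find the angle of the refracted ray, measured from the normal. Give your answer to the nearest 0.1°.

31.3°

Snell's law: sin θ₂ = (V₂/V₁)·sin θ₁ = (1.201/0.465)·sin 11.6° = 0.5193.
θ₂ = arcsin 0.5193 = 31.29° from the normal.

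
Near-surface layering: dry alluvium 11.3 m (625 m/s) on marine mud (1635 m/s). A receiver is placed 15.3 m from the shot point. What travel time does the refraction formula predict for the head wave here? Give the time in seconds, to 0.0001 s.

0.0428 s

θ_c = arcsin(V₁/V₂) = arcsin(625/1635) = 22.47°, cos θ_c = 0.9241.
Intercept time tᵢ = 2h cos θ_c / V₁ = 2·11.3·0.9241/625 = 0.03341 s.
t = x/V₂ + tᵢ = 15.3/1635 + 0.03341 = 0.04277 s.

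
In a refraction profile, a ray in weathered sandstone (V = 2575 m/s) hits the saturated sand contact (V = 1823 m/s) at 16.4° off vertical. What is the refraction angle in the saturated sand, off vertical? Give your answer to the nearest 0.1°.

11.5°

Snell's law: sin θ₂ = (V₂/V₁)·sin θ₁ = (1823/2575)·sin 16.4° = 0.1999.
θ₂ = arcsin 0.1999 = 11.53° from the normal.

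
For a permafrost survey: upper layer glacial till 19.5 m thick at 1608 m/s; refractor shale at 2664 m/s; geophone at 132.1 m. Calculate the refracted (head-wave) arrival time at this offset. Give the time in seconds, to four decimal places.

0.0689 s

t = x/V₂ + 2h·√(V₂²−V₁²)/(V₁V₂).
√(V₂²−V₁²) = √(2664²−1608²) = 2124.0 m/s; delay term = 2·19.5·2124.0/(1608·2664) = 0.01934 s.
t = 132.1/2664 + 0.01934 = 0.06892 s.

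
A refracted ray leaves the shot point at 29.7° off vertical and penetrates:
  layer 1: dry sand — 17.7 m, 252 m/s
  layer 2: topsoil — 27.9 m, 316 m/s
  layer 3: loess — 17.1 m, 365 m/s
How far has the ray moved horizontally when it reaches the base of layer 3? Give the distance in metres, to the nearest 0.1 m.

49.8 m

Apply Snell's law at each interface; in layer i the horizontal offset is hᵢ·tan θᵢ.
Layer 1: θ = 29.70°; offset = 17.7·tan 29.70° = 10.096 m.
Layer 2: sin θ = 316·sin 29.7°/252 = 0.6213, θ = 38.41°; offset = 27.9·tan 38.41° = 22.121 m.
Layer 3: sin θ = 365·sin 29.7°/252 = 0.7176, θ = 45.86°; offset = 17.1·tan 45.86° = 17.621 m.
Σ offsets = 49.838 m.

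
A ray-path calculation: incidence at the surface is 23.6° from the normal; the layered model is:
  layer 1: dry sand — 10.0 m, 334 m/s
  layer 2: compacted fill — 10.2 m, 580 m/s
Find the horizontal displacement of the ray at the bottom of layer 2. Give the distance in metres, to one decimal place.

Ray parameter p = sin 23.6° / 334 m/s = 1.1986e-03 s/m.
Layer 1: θ = 23.60°; offset = 10.0·tan 23.60° = 4.369 m.
Layer 2: sin θ = p·580 = 0.6952 → θ = 44.04°; offset = 10.2·tan 44.04° = 9.865 m.
Σ offsets = 14.234 m.

14.2 m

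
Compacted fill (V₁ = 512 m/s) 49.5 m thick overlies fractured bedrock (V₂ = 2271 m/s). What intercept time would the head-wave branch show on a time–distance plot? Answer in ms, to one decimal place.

θ_c = arcsin(V₁/V₂) = arcsin(512/2271) = 13.03°; cos θ_c = 0.9743.
tᵢ = 2h·cos θ_c / V₁ = 2·49.5·0.9743 / 512 = 0.18838 s.

188.4 ms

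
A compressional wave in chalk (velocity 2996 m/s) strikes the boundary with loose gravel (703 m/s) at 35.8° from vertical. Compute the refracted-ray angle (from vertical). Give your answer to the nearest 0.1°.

sin θ₁/V₁ = sin θ₂/V₂ ⇒ sin θ₂ = 703·sin 35.8°/2996 = 703·0.5850/2996 = 0.1373.
θ₂ = sin⁻¹(0.1373) = 7.89° (from vertical).

7.9°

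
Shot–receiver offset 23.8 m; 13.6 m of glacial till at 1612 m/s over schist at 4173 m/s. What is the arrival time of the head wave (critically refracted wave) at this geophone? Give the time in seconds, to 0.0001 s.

θ_c = arcsin(V₁/V₂) = arcsin(1612/4173) = 22.72°, cos θ_c = 0.9224.
Intercept time tᵢ = 2h cos θ_c / V₁ = 2·13.6·0.9224/1612 = 0.01556 s.
t = x/V₂ + tᵢ = 23.8/4173 + 0.01556 = 0.02127 s.

0.0213 s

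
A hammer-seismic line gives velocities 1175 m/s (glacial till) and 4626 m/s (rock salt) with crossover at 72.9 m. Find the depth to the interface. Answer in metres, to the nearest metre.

28 m

x_cross = 2h·√((V₂+V₁)/(V₂−V₁)) → h = x_cross / (2·√((V₂+V₁)/(V₂−V₁))).
√((V₂+V₁)/(V₂−V₁)) = √((4626+1175)/(4626−1175)) = 1.2965.
h = 72.9 / (2·1.2965) = 28.11 m.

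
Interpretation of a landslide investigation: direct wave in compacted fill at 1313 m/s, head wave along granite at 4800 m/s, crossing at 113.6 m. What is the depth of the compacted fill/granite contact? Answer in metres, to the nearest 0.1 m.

x_cross = 2h·√((V₂+V₁)/(V₂−V₁)) → h = x_cross / (2·√((V₂+V₁)/(V₂−V₁))).
√((V₂+V₁)/(V₂−V₁)) = √((4800+1313)/(4800−1313)) = 1.3240.
h = 113.6 / (2·1.3240) = 42.90 m.

42.9 m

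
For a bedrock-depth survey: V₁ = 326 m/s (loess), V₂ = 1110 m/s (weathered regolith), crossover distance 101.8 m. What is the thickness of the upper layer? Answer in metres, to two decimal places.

h = (x_cross/2)·√((V₂−V₁)/(V₂+V₁)).
(V₂−V₁)/(V₂+V₁) = (1110−326)/(1110+326) = 0.5460; √ = 0.7389.
h = (101.8/2)·0.7389 = 37.61 m.

37.61 m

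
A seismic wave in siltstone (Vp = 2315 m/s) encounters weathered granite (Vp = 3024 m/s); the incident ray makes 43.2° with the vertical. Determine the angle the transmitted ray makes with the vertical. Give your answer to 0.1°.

63.4°

sin θ₁/V₁ = sin θ₂/V₂ ⇒ sin θ₂ = 3024·sin 43.2°/2315 = 3024·0.6845/2315 = 0.8942.
θ₂ = arcsin 0.8942 = 63.41° from the normal.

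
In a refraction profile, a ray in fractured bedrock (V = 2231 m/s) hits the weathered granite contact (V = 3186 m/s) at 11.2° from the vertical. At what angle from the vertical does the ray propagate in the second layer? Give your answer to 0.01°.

Snell's law: sin θ₂ = (V₂/V₁)·sin θ₁ = (3186/2231)·sin 11.2° = 0.2774.
θ₂ = sin⁻¹(0.2774) = 16.10° (from vertical).

16.10°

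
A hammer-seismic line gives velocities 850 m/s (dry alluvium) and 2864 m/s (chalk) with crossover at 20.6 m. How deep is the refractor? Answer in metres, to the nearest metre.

8 m

x_cross = 2h·√((V₂+V₁)/(V₂−V₁)) → h = x_cross / (2·√((V₂+V₁)/(V₂−V₁))).
√((V₂+V₁)/(V₂−V₁)) = √((2864+850)/(2864−850)) = 1.3580.
h = 20.6 / (2·1.3580) = 7.58 m.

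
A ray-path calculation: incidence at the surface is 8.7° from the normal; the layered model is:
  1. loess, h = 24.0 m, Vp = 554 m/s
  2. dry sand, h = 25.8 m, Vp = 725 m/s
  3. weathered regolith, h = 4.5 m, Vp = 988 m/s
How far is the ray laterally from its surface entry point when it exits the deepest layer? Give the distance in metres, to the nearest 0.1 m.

10.1 m

Apply Snell's law at each interface; in layer i the horizontal offset is hᵢ·tan θᵢ.
Layer 1: θ = 8.70°; offset = 24.0·tan 8.70° = 3.673 m.
Layer 2: sin θ = 725·sin 8.7°/554 = 0.1979, θ = 11.42°; offset = 25.8·tan 11.42° = 5.210 m.
Layer 3: sin θ = 988·sin 8.7°/554 = 0.2698, θ = 15.65°; offset = 4.5·tan 15.65° = 1.261 m.
Σ offsets = 10.143 m.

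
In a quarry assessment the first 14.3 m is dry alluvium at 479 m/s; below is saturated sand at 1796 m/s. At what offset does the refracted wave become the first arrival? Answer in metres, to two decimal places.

37.59 m

x_cross = 2h·√((V₂+V₁)/(V₂−V₁)).
(V₂+V₁)/(V₂−V₁) = (1796+479)/(1796−479) = 1.7274; √ = 1.3143.
x_cross = 2·14.3·1.3143 = 37.59 m.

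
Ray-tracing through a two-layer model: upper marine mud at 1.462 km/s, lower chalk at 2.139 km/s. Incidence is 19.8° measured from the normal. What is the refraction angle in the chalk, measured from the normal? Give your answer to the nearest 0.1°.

sin θ₁/V₁ = sin θ₂/V₂ ⇒ sin θ₂ = 2.139·sin 19.8°/1.462 = 2.139·0.3387/1.462 = 0.4956.
θ₂ = sin⁻¹(0.4956) = 29.71° (from vertical).

29.7°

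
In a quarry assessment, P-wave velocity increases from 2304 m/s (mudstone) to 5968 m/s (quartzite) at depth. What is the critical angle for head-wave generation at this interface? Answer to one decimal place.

At critical incidence the refracted ray runs along the interface (θ₂ = 90°), so sin θ_c = V₁/V₂.
θ_c = arcsin(2304/5968) = arcsin 0.3861 = 22.71°.

22.7°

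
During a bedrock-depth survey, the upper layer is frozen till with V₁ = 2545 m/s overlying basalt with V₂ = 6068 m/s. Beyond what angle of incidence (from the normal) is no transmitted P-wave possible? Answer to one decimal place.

24.8°

Critical incidence: sin θ_c = V₁/V₂ = 2545/6068 = 0.4194.
θ_c = arcsin 0.4194 = 24.80°.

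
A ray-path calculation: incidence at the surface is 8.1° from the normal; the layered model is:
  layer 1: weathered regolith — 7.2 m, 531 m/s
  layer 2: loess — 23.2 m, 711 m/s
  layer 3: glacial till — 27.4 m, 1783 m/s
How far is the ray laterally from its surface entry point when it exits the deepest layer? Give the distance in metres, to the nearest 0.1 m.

Apply Snell's law at each interface; in layer i the horizontal offset is hᵢ·tan θᵢ.
Layer 1: θ = 8.10°; offset = 7.2·tan 8.10° = 1.025 m.
Layer 2: sin θ = 711·sin 8.1°/531 = 0.1887, θ = 10.87°; offset = 23.2·tan 10.87° = 4.457 m.
Layer 3: sin θ = 1783·sin 8.1°/531 = 0.4731, θ = 28.24°; offset = 27.4·tan 28.24° = 14.715 m.
Summing the layer offsets gives 20.196 m.

20.2 m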